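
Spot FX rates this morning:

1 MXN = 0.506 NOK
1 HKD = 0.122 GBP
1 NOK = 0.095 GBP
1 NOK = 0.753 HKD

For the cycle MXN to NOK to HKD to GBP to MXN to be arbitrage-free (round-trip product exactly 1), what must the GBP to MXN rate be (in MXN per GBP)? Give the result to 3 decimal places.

21.513

Known legs of the cycle: 0.506 × 0.753 × 0.122 = 0.046484196
For no arbitrage the full-cycle product must be 1, so the missing rate is 1 / 0.046484196 ≈ 21.51269.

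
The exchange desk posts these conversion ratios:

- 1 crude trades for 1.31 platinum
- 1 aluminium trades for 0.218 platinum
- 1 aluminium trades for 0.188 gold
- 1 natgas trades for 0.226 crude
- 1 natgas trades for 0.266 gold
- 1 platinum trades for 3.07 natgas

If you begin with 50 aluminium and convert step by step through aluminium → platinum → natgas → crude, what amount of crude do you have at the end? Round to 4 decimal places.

7.5626

50 aluminium × 0.218 = 10.9 platinum
10.9 platinum × 3.07 = 33.463 natgas
33.463 natgas × 0.226 = 7.562638 crude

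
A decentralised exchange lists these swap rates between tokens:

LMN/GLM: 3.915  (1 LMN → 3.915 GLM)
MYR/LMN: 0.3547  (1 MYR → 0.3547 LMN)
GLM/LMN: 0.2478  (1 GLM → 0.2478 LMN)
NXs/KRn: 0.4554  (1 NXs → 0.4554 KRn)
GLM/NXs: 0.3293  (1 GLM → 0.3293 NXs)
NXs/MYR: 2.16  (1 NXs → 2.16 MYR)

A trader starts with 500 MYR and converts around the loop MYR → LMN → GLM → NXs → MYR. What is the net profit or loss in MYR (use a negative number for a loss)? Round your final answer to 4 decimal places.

-6.1348

500 MYR × 0.3547 = 177.35 LMN
177.35 LMN × 3.915 = 694.32525 GLM
694.32525 GLM × 0.3293 = 228.641304825 NXs
228.641304825 NXs × 2.16 = 493.865218422 MYR
Net change: 493.865218422 − 500 = -6.134781578 MYR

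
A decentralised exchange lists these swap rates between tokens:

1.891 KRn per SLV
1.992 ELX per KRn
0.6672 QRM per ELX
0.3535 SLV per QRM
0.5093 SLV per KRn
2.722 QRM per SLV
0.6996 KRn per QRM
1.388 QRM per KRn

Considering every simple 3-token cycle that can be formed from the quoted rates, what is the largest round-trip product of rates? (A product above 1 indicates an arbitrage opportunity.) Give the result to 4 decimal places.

KRn→SLV→QRM→KRn: 0.5093 × 2.722 × 0.6996 = 0.96987
KRn→ELX→QRM→KRn: 1.992 × 0.6672 × 0.6996 = 0.92981
KRn→QRM→SLV→KRn: 1.388 × 0.3535 × 1.891 = 0.92783
Maximum is KRn→SLV→QRM→KRn at 0.9699; no arbitrage — every cycle loses value.

0.9699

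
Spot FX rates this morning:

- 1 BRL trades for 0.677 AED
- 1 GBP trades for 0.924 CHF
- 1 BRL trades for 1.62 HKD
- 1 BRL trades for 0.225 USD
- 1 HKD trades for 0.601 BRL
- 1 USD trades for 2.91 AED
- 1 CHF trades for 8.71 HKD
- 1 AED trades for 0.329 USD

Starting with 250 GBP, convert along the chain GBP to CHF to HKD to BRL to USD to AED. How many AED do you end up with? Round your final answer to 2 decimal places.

791.74

250 GBP × 0.924 = 231 CHF
231 CHF × 8.71 = 2012.01 HKD
2012.01 HKD × 0.601 = 1209.21801 BRL
1209.21801 BRL × 0.225 = 272.07405225 USD
272.07405225 USD × 2.91 = 791.7354920475 AED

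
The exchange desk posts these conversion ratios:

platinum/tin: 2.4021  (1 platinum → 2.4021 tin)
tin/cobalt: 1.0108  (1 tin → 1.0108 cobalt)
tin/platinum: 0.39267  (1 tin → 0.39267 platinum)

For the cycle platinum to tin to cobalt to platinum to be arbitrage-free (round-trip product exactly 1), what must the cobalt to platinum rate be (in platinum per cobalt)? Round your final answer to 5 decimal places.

0.41185

Known legs of the cycle: 2.4021 × 1.0108 = 2.42804268
For no arbitrage the full-cycle product must be 1, so the missing rate is 1 / 2.42804268 ≈ 0.4118544.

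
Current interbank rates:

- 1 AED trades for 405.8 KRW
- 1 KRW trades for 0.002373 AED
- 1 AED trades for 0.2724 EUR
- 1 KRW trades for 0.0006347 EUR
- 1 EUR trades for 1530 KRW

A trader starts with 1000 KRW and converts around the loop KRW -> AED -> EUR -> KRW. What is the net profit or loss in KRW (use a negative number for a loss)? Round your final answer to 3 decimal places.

1000 KRW × 0.002373 = 2.373 AED
2.373 AED × 0.2724 = 0.6464052 EUR
0.6464052 EUR × 1530 = 988.999956 KRW
Net change: 988.999956 − 1000 = -11.000044 KRW

-11.000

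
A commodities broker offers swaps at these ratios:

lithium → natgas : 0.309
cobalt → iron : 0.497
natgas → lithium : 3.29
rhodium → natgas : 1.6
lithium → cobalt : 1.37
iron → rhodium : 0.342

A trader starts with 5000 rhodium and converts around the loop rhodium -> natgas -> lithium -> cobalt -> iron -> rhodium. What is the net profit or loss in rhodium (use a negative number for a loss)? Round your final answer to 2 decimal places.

1128.99

5000 rhodium × 1.6 = 8000 natgas
8000 natgas × 3.29 = 26320 lithium
26320 lithium × 1.37 = 36058.4 cobalt
36058.4 cobalt × 0.497 = 17921.0248 iron
17921.0248 iron × 0.342 = 6128.9904816 rhodium
Net change: 6128.9904816 − 5000 = 1128.9904816 rhodium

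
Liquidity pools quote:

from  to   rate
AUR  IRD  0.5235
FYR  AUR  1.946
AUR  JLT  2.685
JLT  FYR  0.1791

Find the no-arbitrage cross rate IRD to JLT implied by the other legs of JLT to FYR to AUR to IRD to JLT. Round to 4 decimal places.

Known legs of the cycle: 0.1791 × 1.946 × 0.5235 = 0.1824547221
For no arbitrage the full-cycle product must be 1, so the missing rate is 1 / 0.1824547221 ≈ 5.480812.

5.4808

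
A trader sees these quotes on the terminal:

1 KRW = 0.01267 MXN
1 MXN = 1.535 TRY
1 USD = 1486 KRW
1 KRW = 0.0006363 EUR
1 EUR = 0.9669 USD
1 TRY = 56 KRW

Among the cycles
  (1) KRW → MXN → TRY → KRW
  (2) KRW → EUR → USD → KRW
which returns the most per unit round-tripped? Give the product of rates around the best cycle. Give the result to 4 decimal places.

1.0891

(1) 0.01267 × 1.535 × 56 = 1.08911
(2) 0.0006363 × 0.9669 × 1486 = 0.91424
Highest is cycle (1) at 1.0891 (>1, arbitrage).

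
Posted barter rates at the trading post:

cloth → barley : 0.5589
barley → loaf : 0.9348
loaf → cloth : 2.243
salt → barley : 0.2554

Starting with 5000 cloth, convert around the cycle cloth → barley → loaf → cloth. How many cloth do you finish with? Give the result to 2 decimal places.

5859.39

5000 cloth × 0.5589 = 2794.5 barley
2794.5 barley × 0.9348 = 2612.2986 loaf
2612.2986 loaf × 2.243 = 5859.3857598 cloth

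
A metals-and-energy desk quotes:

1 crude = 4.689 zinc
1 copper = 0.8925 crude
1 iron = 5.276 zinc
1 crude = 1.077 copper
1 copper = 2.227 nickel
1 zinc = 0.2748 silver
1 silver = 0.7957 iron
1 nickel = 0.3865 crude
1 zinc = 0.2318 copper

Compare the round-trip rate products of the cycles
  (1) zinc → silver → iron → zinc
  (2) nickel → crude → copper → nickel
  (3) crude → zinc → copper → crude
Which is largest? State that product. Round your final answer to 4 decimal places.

1.1536

(1) 0.2748 × 0.7957 × 5.276 = 1.15364
(2) 0.3865 × 1.077 × 2.227 = 0.92701
(3) 4.689 × 0.2318 × 0.8925 = 0.97007
Highest is cycle (1) at 1.1536 (>1, arbitrage).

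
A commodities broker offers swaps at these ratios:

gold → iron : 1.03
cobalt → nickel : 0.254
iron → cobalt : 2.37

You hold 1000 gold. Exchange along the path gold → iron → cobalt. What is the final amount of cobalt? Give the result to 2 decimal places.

1000 gold × 1.03 = 1030 iron
1030 iron × 2.37 = 2441.1 cobalt

2441.10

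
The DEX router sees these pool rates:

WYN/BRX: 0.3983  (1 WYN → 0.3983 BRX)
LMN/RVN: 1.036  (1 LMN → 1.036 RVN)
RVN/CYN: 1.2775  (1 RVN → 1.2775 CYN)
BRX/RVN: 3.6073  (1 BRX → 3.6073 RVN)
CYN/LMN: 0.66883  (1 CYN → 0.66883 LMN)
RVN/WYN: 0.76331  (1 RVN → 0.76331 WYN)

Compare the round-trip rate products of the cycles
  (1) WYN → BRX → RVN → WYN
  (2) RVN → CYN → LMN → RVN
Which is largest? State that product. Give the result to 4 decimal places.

1.0967

(1) 0.3983 × 3.6073 × 0.76331 = 1.09671
(2) 1.2775 × 0.66883 × 1.036 = 0.88519
Highest is cycle (1) at 1.0967 (>1, arbitrage).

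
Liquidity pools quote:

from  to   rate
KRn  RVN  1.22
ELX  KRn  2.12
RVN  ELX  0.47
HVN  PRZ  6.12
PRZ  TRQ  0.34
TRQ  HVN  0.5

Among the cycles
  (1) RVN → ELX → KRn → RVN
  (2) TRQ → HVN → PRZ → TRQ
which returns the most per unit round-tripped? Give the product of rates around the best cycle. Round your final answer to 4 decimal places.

(1) 0.47 × 2.12 × 1.22 = 1.21561
(2) 0.5 × 6.12 × 0.34 = 1.04040
Highest is cycle (1) at 1.2156 (>1, arbitrage).

1.2156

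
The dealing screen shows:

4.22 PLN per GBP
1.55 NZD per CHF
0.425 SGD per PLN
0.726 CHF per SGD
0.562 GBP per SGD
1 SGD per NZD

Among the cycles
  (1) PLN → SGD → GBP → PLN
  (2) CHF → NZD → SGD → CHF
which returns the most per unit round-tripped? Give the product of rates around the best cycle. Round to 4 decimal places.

(1) 0.425 × 0.562 × 4.22 = 1.00795
(2) 1.55 × 1 × 0.726 = 1.12530
Highest is cycle (2) at 1.1253 (>1, arbitrage).

1.1253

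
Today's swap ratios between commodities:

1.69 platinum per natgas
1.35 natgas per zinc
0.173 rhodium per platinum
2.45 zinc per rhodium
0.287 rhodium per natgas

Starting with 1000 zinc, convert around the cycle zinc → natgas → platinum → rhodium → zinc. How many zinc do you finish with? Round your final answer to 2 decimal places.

967.01

1000 zinc × 1.35 = 1350 natgas
1350 natgas × 1.69 = 2281.5 platinum
2281.5 platinum × 0.173 = 394.6995 rhodium
394.6995 rhodium × 2.45 = 967.013775 zinc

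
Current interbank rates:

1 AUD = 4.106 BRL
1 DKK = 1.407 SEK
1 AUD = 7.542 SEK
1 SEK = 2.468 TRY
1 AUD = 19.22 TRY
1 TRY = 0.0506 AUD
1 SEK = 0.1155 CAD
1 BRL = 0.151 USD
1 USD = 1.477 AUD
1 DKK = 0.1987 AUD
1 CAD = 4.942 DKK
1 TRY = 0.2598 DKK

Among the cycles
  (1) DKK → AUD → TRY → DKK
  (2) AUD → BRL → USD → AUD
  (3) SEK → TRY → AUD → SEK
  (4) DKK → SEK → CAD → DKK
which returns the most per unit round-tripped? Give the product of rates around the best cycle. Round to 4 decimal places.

(1) 0.1987 × 19.22 × 0.2598 = 0.99218
(2) 4.106 × 0.151 × 1.477 = 0.91575
(3) 2.468 × 0.0506 × 7.542 = 0.94185
(4) 1.407 × 0.1155 × 4.942 = 0.80312
Highest is cycle (1) at 0.9922 (≤1, no arbitrage).

0.9922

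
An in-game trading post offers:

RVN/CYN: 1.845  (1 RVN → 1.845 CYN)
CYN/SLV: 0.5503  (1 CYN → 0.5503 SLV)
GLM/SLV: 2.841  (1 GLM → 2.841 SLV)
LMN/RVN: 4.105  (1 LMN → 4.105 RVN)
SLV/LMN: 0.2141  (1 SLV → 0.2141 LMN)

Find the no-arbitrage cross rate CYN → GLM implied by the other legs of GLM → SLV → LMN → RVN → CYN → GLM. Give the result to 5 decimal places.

0.21707

Known legs of the cycle: 2.841 × 0.2141 × 4.105 × 1.845 = 4.6067795784225
For no arbitrage the full-cycle product must be 1, so the missing rate is 1 / 4.6067795784225 ≈ 0.2170714.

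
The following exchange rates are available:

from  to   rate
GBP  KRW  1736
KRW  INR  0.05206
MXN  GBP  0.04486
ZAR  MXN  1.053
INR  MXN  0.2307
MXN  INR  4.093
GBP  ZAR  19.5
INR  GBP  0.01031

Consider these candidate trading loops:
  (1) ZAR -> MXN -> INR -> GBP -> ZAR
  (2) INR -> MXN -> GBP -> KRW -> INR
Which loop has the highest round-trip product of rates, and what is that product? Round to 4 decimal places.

0.9353

(1) 1.053 × 4.093 × 0.01031 × 19.5 = 0.86649
(2) 0.2307 × 0.04486 × 1736 × 0.05206 = 0.93532
Highest is cycle (2) at 0.9353 (≤1, no arbitrage).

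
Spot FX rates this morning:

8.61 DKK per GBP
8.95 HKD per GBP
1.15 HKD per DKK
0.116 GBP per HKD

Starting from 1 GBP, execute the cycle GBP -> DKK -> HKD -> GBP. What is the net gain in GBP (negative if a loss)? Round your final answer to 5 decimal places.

1 GBP × 8.61 = 8.61 DKK
8.61 DKK × 1.15 = 9.9015 HKD
9.9015 HKD × 0.116 = 1.148574 GBP
Net change: 1.148574 − 1 = 0.148574 GBP

0.14857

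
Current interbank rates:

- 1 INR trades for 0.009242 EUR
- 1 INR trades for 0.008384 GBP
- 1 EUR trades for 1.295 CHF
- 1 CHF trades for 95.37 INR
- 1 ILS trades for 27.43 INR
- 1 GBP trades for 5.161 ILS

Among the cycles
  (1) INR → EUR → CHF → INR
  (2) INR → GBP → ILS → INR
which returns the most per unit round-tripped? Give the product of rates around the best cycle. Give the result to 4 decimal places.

1.1869

(1) 0.009242 × 1.295 × 95.37 = 1.14143
(2) 0.008384 × 5.161 × 27.43 = 1.18689
Highest is cycle (2) at 1.1869 (>1, arbitrage).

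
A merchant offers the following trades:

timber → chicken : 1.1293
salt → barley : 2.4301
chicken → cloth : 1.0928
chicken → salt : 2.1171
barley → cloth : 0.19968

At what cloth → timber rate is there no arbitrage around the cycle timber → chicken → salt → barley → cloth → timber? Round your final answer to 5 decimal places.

0.86197

Known legs of the cycle: 1.1293 × 2.1171 × 2.4301 × 0.19968 = 1.16013736290875904
For no arbitrage the full-cycle product must be 1, so the missing rate is 1 / 1.16013736290875904 ≈ 0.8619669.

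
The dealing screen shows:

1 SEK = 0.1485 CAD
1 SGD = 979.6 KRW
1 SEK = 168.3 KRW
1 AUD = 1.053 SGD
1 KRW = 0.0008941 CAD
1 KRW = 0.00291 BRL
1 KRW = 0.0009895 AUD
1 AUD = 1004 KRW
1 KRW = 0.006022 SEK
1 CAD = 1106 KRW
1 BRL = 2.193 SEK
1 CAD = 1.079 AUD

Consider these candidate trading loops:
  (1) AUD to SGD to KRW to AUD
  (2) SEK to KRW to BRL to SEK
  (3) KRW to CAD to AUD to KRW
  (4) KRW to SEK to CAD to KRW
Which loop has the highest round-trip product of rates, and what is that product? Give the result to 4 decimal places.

1.0740

(1) 1.053 × 979.6 × 0.0009895 = 1.02069
(2) 168.3 × 0.00291 × 2.193 = 1.07403
(3) 0.0008941 × 1.079 × 1004 = 0.96859
(4) 0.006022 × 0.1485 × 1106 = 0.98906
Highest is cycle (2) at 1.0740 (>1, arbitrage).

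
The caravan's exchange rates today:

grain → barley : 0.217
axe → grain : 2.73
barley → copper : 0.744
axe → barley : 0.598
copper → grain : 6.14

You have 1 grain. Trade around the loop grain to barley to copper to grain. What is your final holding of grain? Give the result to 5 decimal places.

1 grain × 0.217 = 0.217 barley
0.217 barley × 0.744 = 0.161448 copper
0.161448 copper × 6.14 = 0.99129072 grain

0.99129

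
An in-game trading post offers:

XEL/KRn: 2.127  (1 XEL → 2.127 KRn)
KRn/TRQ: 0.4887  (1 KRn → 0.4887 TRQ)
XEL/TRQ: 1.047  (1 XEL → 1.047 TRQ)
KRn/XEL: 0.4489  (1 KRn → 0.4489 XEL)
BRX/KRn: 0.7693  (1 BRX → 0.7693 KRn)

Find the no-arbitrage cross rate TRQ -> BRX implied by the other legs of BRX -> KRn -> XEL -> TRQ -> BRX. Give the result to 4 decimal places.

2.7657

Known legs of the cycle: 0.7693 × 0.4489 × 1.047 = 0.36156969219
For no arbitrage the full-cycle product must be 1, so the missing rate is 1 / 0.36156969219 ≈ 2.765719.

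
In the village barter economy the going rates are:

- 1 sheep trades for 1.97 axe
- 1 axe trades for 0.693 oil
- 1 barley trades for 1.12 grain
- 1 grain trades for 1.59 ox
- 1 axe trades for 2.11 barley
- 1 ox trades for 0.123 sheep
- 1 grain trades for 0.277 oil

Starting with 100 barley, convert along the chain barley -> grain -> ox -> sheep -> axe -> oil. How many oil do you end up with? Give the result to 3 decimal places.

29.903

100 barley × 1.12 = 112 grain
112 grain × 1.59 = 178.08 ox
178.08 ox × 0.123 = 21.90384 sheep
21.90384 sheep × 1.97 = 43.1505648 axe
43.1505648 axe × 0.693 = 29.9033414064 oil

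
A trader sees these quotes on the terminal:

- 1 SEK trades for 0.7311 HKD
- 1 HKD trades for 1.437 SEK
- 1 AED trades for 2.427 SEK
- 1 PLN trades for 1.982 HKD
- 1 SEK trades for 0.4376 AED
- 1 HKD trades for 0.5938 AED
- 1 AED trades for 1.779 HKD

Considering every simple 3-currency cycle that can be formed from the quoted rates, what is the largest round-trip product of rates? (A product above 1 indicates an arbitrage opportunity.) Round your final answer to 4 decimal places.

HKD→SEK→AED→HKD: 1.437 × 0.4376 × 1.779 = 1.11869
HKD→AED→SEK→HKD: 0.5938 × 2.427 × 0.7311 = 1.05363
Maximum is HKD→SEK→AED→HKD at 1.1187; arbitrage exists.

1.1187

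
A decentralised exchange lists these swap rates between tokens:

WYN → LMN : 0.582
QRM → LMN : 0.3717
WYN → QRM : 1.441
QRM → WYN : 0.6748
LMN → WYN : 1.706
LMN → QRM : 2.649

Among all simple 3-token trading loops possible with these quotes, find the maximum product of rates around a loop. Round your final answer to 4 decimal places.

1.0404

LMN→QRM→WYN→LMN: 2.649 × 0.6748 × 0.582 = 1.04035
LMN→WYN→QRM→LMN: 1.706 × 1.441 × 0.3717 = 0.91377
Maximum is LMN→QRM→WYN→LMN at 1.0404; arbitrage exists.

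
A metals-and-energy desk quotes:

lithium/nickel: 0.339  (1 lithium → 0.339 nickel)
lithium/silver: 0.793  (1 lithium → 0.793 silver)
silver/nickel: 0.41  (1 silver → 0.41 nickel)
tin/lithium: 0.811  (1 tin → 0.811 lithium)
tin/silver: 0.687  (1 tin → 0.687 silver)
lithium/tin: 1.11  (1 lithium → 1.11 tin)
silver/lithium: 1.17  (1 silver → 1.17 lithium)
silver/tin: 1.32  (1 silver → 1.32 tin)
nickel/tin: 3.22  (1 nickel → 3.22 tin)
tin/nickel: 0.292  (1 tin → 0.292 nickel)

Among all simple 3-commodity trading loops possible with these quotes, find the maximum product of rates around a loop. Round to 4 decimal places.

nickel→tin→silver→nickel: 3.22 × 0.687 × 0.41 = 0.90698
tin→silver→lithium→tin: 0.687 × 1.17 × 1.11 = 0.89221
nickel→tin→lithium→nickel: 3.22 × 0.811 × 0.339 = 0.88527
tin→lithium→silver→tin: 0.811 × 0.793 × 1.32 = 0.84892
Maximum is nickel→tin→silver→nickel at 0.9070; no arbitrage — every cycle loses value.

0.9070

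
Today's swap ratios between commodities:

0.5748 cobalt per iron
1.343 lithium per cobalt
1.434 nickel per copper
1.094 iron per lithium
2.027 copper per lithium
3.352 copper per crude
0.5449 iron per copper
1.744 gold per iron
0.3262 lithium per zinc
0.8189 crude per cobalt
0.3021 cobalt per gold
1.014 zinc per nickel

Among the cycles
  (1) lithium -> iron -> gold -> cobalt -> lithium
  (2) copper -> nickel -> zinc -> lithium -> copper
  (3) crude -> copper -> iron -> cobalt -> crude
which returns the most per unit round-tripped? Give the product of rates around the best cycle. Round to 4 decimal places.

(1) 1.094 × 1.744 × 0.3021 × 1.343 = 0.77409
(2) 1.434 × 1.014 × 0.3262 × 2.027 = 0.96145
(3) 3.352 × 0.5449 × 0.5748 × 0.8189 = 0.85974
Highest is cycle (2) at 0.9614 (≤1, no arbitrage).

0.9614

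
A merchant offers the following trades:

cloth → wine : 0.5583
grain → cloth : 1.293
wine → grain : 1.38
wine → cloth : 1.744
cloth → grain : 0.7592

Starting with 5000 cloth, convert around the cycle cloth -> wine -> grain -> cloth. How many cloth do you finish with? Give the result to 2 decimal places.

4980.99

5000 cloth × 0.5583 = 2791.5 wine
2791.5 wine × 1.38 = 3852.27 grain
3852.27 grain × 1.293 = 4980.98511 cloth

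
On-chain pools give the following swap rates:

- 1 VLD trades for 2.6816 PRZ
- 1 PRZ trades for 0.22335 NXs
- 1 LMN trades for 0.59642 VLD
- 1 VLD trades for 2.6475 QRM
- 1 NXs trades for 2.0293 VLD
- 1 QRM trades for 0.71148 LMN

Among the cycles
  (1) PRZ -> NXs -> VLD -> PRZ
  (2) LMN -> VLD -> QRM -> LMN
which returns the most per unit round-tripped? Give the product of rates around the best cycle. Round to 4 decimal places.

1.2154

(1) 0.22335 × 2.0293 × 2.6816 = 1.21542
(2) 0.59642 × 2.6475 × 0.71148 = 1.12344
Highest is cycle (1) at 1.2154 (>1, arbitrage).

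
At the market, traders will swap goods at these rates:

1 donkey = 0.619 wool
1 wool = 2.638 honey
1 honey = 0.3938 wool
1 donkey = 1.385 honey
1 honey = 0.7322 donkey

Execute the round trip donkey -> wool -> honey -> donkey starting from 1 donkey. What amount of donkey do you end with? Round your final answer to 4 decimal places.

1.1956

1 donkey × 0.619 = 0.619 wool
0.619 wool × 2.638 = 1.632922 honey
1.632922 honey × 0.7322 = 1.1956254884 donkey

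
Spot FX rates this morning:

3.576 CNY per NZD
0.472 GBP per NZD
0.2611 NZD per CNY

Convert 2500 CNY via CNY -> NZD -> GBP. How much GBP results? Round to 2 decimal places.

308.10

2500 CNY × 0.2611 = 652.75 NZD
652.75 NZD × 0.472 = 308.098 GBP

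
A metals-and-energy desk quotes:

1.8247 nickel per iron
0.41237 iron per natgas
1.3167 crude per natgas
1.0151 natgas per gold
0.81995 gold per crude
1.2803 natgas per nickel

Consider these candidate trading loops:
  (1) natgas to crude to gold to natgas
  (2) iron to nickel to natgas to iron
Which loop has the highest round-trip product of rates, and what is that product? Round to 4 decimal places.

(1) 1.3167 × 0.81995 × 1.0151 = 1.09593
(2) 1.8247 × 1.2803 × 0.41237 = 0.96336
Highest is cycle (1) at 1.0959 (>1, arbitrage).

1.0959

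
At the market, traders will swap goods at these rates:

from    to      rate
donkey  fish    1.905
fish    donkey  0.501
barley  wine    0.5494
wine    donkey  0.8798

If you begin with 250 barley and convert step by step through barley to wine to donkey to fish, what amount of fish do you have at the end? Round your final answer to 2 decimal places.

230.20

250 barley × 0.5494 = 137.35 wine
137.35 wine × 0.8798 = 120.84053 donkey
120.84053 donkey × 1.905 = 230.20120965 fish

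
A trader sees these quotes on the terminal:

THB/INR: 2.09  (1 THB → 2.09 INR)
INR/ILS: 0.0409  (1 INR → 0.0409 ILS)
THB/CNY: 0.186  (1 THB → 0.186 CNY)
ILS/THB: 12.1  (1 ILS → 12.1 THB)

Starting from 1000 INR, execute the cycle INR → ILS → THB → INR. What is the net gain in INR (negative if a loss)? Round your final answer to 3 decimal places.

34.320

1000 INR × 0.0409 = 40.9 ILS
40.9 ILS × 12.1 = 494.89 THB
494.89 THB × 2.09 = 1034.3201 INR
Net change: 1034.3201 − 1000 = 34.3201 INR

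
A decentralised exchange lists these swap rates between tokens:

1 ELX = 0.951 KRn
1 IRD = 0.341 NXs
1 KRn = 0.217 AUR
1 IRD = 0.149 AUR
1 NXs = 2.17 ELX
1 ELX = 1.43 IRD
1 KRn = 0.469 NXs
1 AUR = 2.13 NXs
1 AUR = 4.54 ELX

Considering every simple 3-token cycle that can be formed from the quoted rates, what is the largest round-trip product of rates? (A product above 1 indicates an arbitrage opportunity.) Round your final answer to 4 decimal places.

1.0582

ELX→IRD→NXs→ELX: 1.43 × 0.341 × 2.17 = 1.05816
ELX→KRn→NXs→ELX: 0.951 × 0.469 × 2.17 = 0.96786
ELX→IRD→AUR→ELX: 1.43 × 0.149 × 4.54 = 0.96734
ELX→KRn→AUR→ELX: 0.951 × 0.217 × 4.54 = 0.93691
Maximum is ELX→IRD→NXs→ELX at 1.0582; arbitrage exists.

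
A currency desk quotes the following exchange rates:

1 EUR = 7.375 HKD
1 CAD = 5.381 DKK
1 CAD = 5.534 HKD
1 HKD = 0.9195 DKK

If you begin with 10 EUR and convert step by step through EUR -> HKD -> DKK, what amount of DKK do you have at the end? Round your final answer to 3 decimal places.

67.813

10 EUR × 7.375 = 73.75 HKD
73.75 HKD × 0.9195 = 67.813125 DKK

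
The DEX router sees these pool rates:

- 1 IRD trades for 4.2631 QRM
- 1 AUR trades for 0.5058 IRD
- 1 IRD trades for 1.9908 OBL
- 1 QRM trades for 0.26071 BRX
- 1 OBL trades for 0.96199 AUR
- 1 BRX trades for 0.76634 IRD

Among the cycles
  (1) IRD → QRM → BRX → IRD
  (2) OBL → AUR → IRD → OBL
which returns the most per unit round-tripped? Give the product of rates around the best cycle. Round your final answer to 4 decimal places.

0.9687

(1) 4.2631 × 0.26071 × 0.76634 = 0.85174
(2) 0.96199 × 0.5058 × 1.9908 = 0.96867
Highest is cycle (2) at 0.9687 (≤1, no arbitrage).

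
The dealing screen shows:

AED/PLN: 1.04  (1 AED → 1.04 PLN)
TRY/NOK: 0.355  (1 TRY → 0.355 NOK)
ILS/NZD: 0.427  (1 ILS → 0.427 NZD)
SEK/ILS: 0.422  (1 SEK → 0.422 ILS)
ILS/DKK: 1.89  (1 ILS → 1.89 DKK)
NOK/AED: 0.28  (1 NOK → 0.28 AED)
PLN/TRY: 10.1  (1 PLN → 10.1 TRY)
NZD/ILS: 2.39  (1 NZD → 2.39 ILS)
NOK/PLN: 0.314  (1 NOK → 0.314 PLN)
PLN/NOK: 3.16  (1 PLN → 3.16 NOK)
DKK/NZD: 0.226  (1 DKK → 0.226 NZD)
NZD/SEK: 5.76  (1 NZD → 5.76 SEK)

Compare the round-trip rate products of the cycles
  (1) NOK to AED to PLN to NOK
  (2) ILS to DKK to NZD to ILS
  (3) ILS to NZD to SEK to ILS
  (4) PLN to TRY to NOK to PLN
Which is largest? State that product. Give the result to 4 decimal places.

1.1258

(1) 0.28 × 1.04 × 3.16 = 0.92019
(2) 1.89 × 0.226 × 2.39 = 1.02086
(3) 0.427 × 5.76 × 0.422 = 1.03792
(4) 10.1 × 0.355 × 0.314 = 1.12585
Highest is cycle (4) at 1.1258 (>1, arbitrage).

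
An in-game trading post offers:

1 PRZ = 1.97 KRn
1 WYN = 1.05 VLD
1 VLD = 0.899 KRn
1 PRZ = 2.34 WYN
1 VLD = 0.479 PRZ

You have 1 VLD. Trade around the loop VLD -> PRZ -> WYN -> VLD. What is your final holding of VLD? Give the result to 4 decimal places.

1.1769

1 VLD × 0.479 = 0.479 PRZ
0.479 PRZ × 2.34 = 1.12086 WYN
1.12086 WYN × 1.05 = 1.176903 VLD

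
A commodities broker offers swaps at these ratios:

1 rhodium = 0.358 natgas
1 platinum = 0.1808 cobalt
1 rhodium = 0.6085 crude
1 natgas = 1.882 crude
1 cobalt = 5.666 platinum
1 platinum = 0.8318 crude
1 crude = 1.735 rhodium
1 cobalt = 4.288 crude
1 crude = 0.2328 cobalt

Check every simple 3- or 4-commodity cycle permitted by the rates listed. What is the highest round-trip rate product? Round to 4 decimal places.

1.1690

crude→rhodium→natgas→crude: 1.735 × 0.358 × 1.882 = 1.16897
cobalt→platinum→crude→cobalt: 5.666 × 0.8318 × 0.2328 = 1.09718
Maximum is crude→rhodium→natgas→crude at 1.1690; arbitrage exists.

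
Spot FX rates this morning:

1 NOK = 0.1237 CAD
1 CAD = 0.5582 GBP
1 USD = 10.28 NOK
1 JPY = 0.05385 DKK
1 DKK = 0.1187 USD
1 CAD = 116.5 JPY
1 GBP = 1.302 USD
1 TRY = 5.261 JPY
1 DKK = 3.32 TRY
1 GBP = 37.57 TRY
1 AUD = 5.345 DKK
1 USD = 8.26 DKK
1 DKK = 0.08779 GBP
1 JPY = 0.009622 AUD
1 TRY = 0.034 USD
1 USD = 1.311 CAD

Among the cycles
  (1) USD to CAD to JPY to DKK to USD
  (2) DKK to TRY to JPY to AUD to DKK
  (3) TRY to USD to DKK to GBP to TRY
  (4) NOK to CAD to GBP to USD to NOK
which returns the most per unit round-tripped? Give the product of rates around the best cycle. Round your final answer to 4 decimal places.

0.9763

(1) 1.311 × 116.5 × 0.05385 × 0.1187 = 0.97626
(2) 3.32 × 5.261 × 0.009622 × 5.345 = 0.89830
(3) 0.034 × 8.26 × 0.08779 × 37.57 = 0.92629
(4) 0.1237 × 0.5582 × 1.302 × 10.28 = 0.92420
Highest is cycle (1) at 0.9763 (≤1, no arbitrage).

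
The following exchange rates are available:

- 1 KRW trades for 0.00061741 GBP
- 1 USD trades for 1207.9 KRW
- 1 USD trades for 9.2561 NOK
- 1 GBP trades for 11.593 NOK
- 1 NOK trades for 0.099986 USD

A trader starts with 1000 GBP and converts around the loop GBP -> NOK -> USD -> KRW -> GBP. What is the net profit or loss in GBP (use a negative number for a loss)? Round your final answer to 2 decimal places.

1000 GBP × 11.593 = 11593 NOK
11593 NOK × 0.099986 = 1159.137698 USD
1159.137698 USD × 1207.9 = 1400122.4254142 KRW
1400122.4254142 KRW × 0.00061741 = 864.449586674981222 GBP
Net change: 864.449586674981222 − 1000 = -135.550413325018778 GBP

-135.55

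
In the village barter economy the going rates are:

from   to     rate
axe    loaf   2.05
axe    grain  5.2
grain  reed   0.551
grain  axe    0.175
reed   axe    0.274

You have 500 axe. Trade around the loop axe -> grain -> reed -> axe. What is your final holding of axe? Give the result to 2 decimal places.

392.53

500 axe × 5.2 = 2600 grain
2600 grain × 0.551 = 1432.6 reed
1432.6 reed × 0.274 = 392.5324 axe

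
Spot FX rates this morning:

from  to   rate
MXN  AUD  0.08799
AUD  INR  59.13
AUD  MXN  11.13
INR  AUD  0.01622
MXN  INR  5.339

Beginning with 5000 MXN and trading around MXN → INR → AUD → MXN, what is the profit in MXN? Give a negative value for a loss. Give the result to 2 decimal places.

5000 MXN × 5.339 = 26695 INR
26695 INR × 0.01622 = 432.9929 AUD
432.9929 AUD × 11.13 = 4819.210977 MXN
Net change: 4819.210977 − 5000 = -180.789023 MXN

-180.79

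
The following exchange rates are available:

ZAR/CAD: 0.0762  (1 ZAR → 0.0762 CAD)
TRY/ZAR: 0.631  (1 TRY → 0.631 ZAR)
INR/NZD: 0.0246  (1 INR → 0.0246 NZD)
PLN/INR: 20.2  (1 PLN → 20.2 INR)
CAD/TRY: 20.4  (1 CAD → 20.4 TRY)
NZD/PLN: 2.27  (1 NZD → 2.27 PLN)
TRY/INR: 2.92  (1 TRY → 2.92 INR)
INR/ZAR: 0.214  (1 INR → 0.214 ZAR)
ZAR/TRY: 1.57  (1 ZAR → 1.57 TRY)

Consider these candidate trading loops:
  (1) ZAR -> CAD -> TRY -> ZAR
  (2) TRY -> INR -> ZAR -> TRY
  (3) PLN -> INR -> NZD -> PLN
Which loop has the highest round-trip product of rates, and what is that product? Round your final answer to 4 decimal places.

(1) 0.0762 × 20.4 × 0.631 = 0.98088
(2) 2.92 × 0.214 × 1.57 = 0.98106
(3) 20.2 × 0.0246 × 2.27 = 1.12801
Highest is cycle (3) at 1.1280 (>1, arbitrage).

1.1280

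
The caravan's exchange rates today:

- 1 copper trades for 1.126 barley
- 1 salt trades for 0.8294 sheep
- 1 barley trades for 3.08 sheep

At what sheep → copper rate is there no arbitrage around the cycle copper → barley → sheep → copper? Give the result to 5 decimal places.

Known legs of the cycle: 1.126 × 3.08 = 3.46808
For no arbitrage the full-cycle product must be 1, so the missing rate is 1 / 3.46808 ≈ 0.2883440.

0.28834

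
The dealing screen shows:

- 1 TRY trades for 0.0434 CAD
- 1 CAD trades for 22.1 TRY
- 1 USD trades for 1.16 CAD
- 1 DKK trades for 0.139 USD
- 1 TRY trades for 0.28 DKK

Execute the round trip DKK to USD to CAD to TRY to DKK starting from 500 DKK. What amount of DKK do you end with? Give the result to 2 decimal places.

500 DKK × 0.139 = 69.5 USD
69.5 USD × 1.16 = 80.62 CAD
80.62 CAD × 22.1 = 1781.702 TRY
1781.702 TRY × 0.28 = 498.87656 DKK

498.88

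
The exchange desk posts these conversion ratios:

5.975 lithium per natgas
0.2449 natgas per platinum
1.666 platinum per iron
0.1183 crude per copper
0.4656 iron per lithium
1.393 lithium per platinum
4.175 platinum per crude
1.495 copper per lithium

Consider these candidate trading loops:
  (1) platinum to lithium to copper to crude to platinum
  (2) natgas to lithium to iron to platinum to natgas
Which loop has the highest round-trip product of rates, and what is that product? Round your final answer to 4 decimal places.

(1) 1.393 × 1.495 × 0.1183 × 4.175 = 1.02857
(2) 5.975 × 0.4656 × 1.666 × 0.2449 = 1.13505
Highest is cycle (2) at 1.1350 (>1, arbitrage).

1.1350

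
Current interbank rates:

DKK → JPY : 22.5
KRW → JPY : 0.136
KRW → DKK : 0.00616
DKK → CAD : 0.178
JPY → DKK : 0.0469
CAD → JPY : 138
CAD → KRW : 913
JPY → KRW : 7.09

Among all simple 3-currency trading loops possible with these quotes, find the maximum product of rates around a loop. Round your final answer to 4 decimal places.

1.1521

CAD→JPY→DKK→CAD: 138 × 0.0469 × 0.178 = 1.15205
CAD→KRW→DKK→CAD: 913 × 0.00616 × 0.178 = 1.00109
DKK→JPY→KRW→DKK: 22.5 × 7.09 × 0.00616 = 0.98267
Maximum is CAD→JPY→DKK→CAD at 1.1521; arbitrage exists.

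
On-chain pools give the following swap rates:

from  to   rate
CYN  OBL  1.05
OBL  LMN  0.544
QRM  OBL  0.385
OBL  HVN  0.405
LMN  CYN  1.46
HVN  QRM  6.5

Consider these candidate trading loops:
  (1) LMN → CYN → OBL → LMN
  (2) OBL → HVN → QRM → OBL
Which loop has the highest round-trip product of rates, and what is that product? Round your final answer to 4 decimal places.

1.0135

(1) 1.46 × 1.05 × 0.544 = 0.83395
(2) 0.405 × 6.5 × 0.385 = 1.01351
Highest is cycle (2) at 1.0135 (>1, arbitrage).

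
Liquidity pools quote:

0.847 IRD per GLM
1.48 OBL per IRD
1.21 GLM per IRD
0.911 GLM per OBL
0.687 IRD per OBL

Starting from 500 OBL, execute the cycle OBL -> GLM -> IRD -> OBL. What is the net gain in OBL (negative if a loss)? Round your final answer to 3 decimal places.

70.997

500 OBL × 0.911 = 455.5 GLM
455.5 GLM × 0.847 = 385.8085 IRD
385.8085 IRD × 1.48 = 570.99658 OBL
Net change: 570.99658 − 500 = 70.99658 OBL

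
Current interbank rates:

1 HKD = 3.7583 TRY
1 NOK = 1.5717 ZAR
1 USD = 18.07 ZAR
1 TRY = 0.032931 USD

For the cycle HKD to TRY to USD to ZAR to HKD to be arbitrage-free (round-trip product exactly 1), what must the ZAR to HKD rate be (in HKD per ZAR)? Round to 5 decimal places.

0.44714

Known legs of the cycle: 3.7583 × 0.032931 × 18.07 = 2.236425911811
For no arbitrage the full-cycle product must be 1, so the missing rate is 1 / 2.236425911811 ≈ 0.4471420.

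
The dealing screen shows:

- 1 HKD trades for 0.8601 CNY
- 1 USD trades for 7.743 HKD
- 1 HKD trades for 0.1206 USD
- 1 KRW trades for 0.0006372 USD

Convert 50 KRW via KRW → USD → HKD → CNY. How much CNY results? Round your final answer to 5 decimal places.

50 KRW × 0.0006372 = 0.03186 USD
0.03186 USD × 7.743 = 0.24669198 HKD
0.24669198 HKD × 0.8601 = 0.212179771998 CNY

0.21218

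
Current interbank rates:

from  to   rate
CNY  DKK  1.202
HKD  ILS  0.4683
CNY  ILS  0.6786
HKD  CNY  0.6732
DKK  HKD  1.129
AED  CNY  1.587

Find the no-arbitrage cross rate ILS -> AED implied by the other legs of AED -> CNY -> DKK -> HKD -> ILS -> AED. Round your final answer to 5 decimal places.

0.99152

Known legs of the cycle: 1.587 × 1.202 × 1.129 × 0.4683 = 1.0085547848418
For no arbitrage the full-cycle product must be 1, so the missing rate is 1 / 1.0085547848418 ≈ 0.9915178.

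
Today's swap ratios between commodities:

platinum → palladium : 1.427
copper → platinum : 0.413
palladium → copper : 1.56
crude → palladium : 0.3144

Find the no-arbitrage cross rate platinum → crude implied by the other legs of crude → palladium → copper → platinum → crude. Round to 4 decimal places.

Known legs of the cycle: 0.3144 × 1.56 × 0.413 = 0.202561632
For no arbitrage the full-cycle product must be 1, so the missing rate is 1 / 0.202561632 ≈ 4.936769.

4.9368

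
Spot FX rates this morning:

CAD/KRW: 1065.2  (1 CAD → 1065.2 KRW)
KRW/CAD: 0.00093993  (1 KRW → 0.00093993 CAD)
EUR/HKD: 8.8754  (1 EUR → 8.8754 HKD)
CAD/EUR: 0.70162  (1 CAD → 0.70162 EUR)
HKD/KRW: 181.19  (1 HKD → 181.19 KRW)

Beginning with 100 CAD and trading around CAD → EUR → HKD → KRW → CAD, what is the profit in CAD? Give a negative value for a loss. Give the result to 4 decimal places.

100 CAD × 0.70162 = 70.162 EUR
70.162 EUR × 8.8754 = 622.7158148 HKD
622.7158148 HKD × 181.19 = 112829.878483612 KRW
112829.878483612 KRW × 0.00093993 = 106.05218768310142716 CAD
Net change: 106.05218768310142716 − 100 = 6.05218768310142716 CAD

6.0522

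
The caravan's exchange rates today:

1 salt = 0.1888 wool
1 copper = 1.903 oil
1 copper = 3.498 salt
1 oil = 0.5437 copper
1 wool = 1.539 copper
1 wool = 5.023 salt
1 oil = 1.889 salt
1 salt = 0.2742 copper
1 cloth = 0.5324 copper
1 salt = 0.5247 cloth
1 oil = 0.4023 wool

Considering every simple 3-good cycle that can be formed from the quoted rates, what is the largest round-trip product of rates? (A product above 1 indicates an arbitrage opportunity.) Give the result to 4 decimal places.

1.1782

oil→wool→copper→oil: 0.4023 × 1.539 × 1.903 = 1.17822
salt→wool→copper→salt: 0.1888 × 1.539 × 3.498 = 1.01639
salt→copper→oil→salt: 0.2742 × 1.903 × 1.889 = 0.98569
salt→cloth→copper→salt: 0.5247 × 0.5324 × 3.498 = 0.97717
Maximum is oil→wool→copper→oil at 1.1782; arbitrage exists.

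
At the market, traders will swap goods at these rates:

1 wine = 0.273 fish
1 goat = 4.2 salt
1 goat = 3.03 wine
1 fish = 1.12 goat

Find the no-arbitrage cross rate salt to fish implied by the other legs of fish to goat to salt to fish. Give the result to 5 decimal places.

Known legs of the cycle: 1.12 × 4.2 = 4.704
For no arbitrage the full-cycle product must be 1, so the missing rate is 1 / 4.704 ≈ 0.2125850.

0.21259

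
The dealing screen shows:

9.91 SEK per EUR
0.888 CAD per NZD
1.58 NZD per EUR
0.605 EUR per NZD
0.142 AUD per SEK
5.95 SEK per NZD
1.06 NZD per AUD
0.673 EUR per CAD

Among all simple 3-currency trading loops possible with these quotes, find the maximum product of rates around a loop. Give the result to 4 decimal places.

CAD→EUR→NZD→CAD: 0.673 × 1.58 × 0.888 = 0.94425
AUD→NZD→SEK→AUD: 1.06 × 5.95 × 0.142 = 0.89559
Maximum is CAD→EUR→NZD→CAD at 0.9442; no arbitrage — every cycle loses value.

0.9442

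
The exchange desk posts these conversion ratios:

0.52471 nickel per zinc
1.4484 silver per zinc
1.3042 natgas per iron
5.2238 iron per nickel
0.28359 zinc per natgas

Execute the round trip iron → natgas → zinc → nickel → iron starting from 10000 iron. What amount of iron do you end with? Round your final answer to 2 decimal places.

10000 iron × 1.3042 = 13042 natgas
13042 natgas × 0.28359 = 3698.58078 zinc
3698.58078 zinc × 0.52471 = 1940.6823210738 nickel
1940.6823210738 nickel × 5.2238 = 10137.73630882531644 iron

10137.74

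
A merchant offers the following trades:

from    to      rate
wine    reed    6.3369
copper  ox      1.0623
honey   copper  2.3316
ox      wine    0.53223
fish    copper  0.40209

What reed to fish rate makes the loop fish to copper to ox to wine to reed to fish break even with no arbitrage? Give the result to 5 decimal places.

0.69415

Known legs of the cycle: 0.40209 × 1.0623 × 0.53223 × 6.3369 = 1.440610773055655409
For no arbitrage the full-cycle product must be 1, so the missing rate is 1 / 1.440610773055655409 ≈ 0.6941500.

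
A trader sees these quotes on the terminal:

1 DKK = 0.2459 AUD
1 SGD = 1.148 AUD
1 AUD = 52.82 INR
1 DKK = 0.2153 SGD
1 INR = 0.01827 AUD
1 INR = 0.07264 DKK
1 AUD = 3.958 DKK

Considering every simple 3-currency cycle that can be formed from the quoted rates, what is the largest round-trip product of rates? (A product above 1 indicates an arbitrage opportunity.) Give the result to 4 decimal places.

0.9783

AUD→DKK→SGD→AUD: 3.958 × 0.2153 × 1.148 = 0.97828
AUD→INR→DKK→AUD: 52.82 × 0.07264 × 0.2459 = 0.94348
Maximum is AUD→DKK→SGD→AUD at 0.9783; no arbitrage — every cycle loses value.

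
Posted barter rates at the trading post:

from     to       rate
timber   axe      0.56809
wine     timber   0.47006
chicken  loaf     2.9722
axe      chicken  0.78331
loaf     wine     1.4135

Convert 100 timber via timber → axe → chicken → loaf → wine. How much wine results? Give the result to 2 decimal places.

100 timber × 0.56809 = 56.809 axe
56.809 axe × 0.78331 = 44.49905779 chicken
44.49905779 chicken × 2.9722 = 132.260099563438 loaf
132.260099563438 loaf × 1.4135 = 186.949650732919613 wine

186.95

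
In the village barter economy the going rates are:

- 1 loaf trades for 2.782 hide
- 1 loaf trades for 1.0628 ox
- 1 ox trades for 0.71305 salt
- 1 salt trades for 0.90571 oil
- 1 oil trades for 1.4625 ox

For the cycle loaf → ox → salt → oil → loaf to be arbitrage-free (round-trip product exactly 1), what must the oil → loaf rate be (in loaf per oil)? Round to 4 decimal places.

Known legs of the cycle: 1.0628 × 0.71305 × 0.90571 = 0.6863737926734
For no arbitrage the full-cycle product must be 1, so the missing rate is 1 / 0.6863737926734 ≈ 1.456932.

1.4569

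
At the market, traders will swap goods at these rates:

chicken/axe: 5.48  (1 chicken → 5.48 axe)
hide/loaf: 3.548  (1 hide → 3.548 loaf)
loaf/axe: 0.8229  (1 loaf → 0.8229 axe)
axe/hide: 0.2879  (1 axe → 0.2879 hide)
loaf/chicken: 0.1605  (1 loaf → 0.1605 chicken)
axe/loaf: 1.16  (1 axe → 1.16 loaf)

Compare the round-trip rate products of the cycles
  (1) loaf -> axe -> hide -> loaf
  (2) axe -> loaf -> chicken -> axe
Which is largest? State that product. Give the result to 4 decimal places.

(1) 0.8229 × 0.2879 × 3.548 = 0.84057
(2) 1.16 × 0.1605 × 5.48 = 1.02027
Highest is cycle (2) at 1.0203 (>1, arbitrage).

1.0203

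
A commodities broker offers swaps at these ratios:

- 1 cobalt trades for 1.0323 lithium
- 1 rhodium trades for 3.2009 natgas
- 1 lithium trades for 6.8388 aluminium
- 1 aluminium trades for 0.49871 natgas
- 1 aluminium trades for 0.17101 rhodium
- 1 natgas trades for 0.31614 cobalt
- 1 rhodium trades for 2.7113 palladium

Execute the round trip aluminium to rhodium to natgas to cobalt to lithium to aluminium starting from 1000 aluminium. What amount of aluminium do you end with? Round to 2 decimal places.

1221.68

1000 aluminium × 0.17101 = 171.01 rhodium
171.01 rhodium × 3.2009 = 547.385909 natgas
547.385909 natgas × 0.31614 = 173.05058127126 cobalt
173.05058127126 cobalt × 1.0323 = 178.640115046321698 lithium
178.640115046321698 lithium × 6.8388 = 1221.6840187787848282824 aluminium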